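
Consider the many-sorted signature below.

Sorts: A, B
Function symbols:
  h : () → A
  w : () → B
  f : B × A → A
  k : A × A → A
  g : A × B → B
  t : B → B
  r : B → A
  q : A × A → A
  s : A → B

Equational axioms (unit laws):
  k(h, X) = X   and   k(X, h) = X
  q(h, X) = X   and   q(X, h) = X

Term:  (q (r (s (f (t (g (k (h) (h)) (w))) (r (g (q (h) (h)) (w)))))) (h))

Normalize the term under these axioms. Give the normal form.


normal form = (r (s (f (t (g (h) (w))) (r (g (h) (w))))))

1. (q (r (s (f (t (g (k (h) (h)) (w))) (r (g (q (h) (h)) (w)))))) (h))  →  (r (s (f (t (g (k (h) (h)) (w))) (r (g (q (h) (h)) (w))))))
2. (r (s (f (t (g (k (h) (h)) (w))) (r (g (q (h) (h)) (w))))))  →  (r (s (f (t (g (h) (w))) (r (g (q (h) (h)) (w))))))
3. (r (s (f (t (g (h) (w))) (r (g (q (h) (h)) (w))))))  →  (r (s (f (t (g (h) (w))) (r (g (h) (w))))))


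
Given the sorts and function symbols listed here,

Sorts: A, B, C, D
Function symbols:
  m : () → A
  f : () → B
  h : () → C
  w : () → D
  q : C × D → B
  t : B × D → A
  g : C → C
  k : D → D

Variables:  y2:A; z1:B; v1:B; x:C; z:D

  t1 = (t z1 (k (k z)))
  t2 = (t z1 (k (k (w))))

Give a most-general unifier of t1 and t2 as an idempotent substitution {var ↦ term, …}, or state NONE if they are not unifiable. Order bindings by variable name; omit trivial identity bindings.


{z ↦ (w)}


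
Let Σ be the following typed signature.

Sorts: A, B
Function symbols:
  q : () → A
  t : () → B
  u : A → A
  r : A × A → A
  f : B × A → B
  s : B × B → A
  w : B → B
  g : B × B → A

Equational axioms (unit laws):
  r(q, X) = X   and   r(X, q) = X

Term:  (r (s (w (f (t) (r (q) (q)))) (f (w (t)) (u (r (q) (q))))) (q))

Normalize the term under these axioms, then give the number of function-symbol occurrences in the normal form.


size = 10

1. (r (s (w (f (t) (r (q) (q)))) (f (w (t)) (u (r (q) (q))))) (q))  →  (s (w (f (t) (r (q) (q)))) (f (w (t)) (u (r (q) (q)))))
2. (s (w (f (t) (r (q) (q)))) (f (w (t)) (u (r (q) (q)))))  →  (s (w (f (t) (q))) (f (w (t)) (u (r (q) (q)))))
3. (s (w (f (t) (q))) (f (w (t)) (u (r (q) (q)))))  →  (s (w (f (t) (q))) (f (w (t)) (u (q))))
normal form: (s (w (f (t) (q))) (f (w (t)) (u (q))))


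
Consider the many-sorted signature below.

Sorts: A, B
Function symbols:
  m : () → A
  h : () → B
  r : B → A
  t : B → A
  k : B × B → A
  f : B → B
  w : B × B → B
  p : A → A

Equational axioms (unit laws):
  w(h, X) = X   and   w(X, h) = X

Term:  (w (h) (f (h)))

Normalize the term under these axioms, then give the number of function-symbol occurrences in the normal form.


1. (w (h) (f (h)))  →  (f (h))
normal form: (f (h))

size = 2


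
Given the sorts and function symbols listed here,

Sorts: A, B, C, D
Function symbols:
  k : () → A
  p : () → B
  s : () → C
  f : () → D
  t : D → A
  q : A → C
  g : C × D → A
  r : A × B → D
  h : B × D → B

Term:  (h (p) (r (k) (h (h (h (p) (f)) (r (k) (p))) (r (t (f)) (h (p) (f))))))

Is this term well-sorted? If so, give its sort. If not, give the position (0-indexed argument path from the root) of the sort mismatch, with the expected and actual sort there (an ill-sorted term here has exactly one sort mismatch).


well-sorted; sort = B

  (p) : B
    (k) : A
          (p) : B
          (f) : D
        (h (p) (f)) : B
          (k) : A
          (p) : B
        (r (k) (p)) : D
      (h (h (p) (f)) (r (k) (p))) : B
          (f) : D
        (t (f)) : A
          (p) : B
          (f) : D
        (h (p) (f)) : B
      (r (t (f)) (h (p) (f))) : D
    (h (h (h (p) (f)) (r (k) (p))) (r (t (f)) (h (p) (f)))) : B
  (r (k) (h (h (h (p) (f)) (r (k) (p))) (r (t (f)) (h (p) (f))))) : D
(h (p) (r (k) (h (h (h (p) (f)) (r (k) (p))) (r (t (f)) (h (p) (f)))))) : B


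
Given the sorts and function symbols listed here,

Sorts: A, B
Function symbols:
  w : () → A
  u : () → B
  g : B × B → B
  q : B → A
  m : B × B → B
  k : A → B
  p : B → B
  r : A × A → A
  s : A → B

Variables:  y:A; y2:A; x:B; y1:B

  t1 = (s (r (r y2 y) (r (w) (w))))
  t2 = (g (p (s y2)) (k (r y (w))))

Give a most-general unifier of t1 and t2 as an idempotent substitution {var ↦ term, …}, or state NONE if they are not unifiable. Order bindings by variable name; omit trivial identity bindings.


head clash or occurs-check failure — not unifiable

NONE (not unifiable)


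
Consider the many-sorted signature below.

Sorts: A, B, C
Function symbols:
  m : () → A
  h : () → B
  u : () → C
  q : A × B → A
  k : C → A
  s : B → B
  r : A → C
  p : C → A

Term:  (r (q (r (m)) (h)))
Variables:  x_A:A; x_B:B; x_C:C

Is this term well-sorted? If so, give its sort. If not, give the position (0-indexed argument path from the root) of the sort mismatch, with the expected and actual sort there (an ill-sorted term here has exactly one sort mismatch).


ill-sorted at position [0, 0]: expected A, got C

      (m) : A
    (r (m)) : C
    (h) : B
  (q (r (m)) (h)) : ✗ arg 0 at [0, 0] has sort C, expected A


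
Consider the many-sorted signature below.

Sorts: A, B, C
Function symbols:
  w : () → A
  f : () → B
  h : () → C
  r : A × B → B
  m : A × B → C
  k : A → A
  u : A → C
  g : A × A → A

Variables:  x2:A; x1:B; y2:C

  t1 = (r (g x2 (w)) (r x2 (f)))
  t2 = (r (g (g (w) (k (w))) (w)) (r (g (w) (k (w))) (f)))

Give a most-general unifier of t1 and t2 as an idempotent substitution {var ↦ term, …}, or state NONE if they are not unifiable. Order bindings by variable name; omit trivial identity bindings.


{x2 ↦ (g (w) (k (w)))}


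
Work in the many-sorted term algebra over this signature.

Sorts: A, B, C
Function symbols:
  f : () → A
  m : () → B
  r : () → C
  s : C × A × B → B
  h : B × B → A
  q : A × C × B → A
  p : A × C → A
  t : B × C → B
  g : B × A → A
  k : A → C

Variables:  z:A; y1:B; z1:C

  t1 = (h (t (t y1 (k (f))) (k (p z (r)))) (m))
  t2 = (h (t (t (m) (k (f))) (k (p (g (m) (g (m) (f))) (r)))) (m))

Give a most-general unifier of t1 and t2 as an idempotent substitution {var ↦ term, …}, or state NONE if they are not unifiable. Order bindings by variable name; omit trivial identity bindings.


{y1 ↦ (m), z ↦ (g (m) (g (m) (f)))}


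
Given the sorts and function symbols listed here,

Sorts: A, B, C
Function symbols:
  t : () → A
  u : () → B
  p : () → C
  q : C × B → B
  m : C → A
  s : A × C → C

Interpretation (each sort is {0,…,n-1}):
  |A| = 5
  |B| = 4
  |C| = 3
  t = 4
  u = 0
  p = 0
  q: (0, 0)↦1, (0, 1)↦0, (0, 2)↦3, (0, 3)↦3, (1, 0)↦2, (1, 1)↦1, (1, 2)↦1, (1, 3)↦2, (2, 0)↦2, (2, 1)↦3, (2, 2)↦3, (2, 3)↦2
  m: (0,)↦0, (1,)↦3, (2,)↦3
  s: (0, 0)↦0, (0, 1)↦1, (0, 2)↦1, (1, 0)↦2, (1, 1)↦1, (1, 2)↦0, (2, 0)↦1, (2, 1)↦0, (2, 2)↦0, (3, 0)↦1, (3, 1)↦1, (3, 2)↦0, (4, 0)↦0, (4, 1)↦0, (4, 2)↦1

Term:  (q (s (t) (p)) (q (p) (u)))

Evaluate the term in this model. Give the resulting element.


value = 0

  t = 4
  p = 0
  (s (t) (p)) = s(4, 0) = 0
  p = 0
  u = 0
  (q (p) (u)) = q(0, 0) = 1
  (q (s (t) (p)) (q (p) (u))) = q(0, 1) = 0


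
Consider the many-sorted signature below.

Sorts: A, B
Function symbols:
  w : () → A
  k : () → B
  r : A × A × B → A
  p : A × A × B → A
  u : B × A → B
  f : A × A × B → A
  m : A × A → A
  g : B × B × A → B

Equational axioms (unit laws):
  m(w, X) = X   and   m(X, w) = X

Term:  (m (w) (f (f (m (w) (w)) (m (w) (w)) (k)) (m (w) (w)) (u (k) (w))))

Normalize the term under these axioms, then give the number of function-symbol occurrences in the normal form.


size = 9

1. (m (w) (f (f (m (w) (w)) (m (w) (w)) (k)) (m (w) (w)) (u (k) (w))))  →  (f (f (m (w) (w)) (m (w) (w)) (k)) (m (w) (w)) (u (k) (w)))
2. (f (f (m (w) (w)) (m (w) (w)) (k)) (m (w) (w)) (u (k) (w)))  →  (f (f (w) (m (w) (w)) (k)) (m (w) (w)) (u (k) (w)))
3. (f (f (w) (m (w) (w)) (k)) (m (w) (w)) (u (k) (w)))  →  (f (f (w) (w) (k)) (m (w) (w)) (u (k) (w)))
4. (f (f (w) (w) (k)) (m (w) (w)) (u (k) (w)))  →  (f (f (w) (w) (k)) (w) (u (k) (w)))
normal form: (f (f (w) (w) (k)) (w) (u (k) (w)))


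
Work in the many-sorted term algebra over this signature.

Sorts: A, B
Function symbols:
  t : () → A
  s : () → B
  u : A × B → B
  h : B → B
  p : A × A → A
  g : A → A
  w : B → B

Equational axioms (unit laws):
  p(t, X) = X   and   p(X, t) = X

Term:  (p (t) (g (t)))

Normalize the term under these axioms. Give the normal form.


normal form = (g (t))

1. (p (t) (g (t)))  →  (g (t))


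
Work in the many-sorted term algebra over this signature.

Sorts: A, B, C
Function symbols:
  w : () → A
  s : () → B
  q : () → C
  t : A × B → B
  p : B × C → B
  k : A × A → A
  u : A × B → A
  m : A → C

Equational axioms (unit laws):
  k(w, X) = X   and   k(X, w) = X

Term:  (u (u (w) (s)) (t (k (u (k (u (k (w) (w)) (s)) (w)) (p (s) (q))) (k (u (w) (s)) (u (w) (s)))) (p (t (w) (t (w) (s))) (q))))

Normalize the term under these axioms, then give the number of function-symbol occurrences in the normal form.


1. (u (u (w) (s)) (t (k (u (k (u (k (w) (w)) (s)) (w)) (p (s) (q))) (k (u (w) (s)) (u (w) (s)))) (p (t (w) (t (w) (s))) (q))))  →  (u (u (w) (s)) (t (k (u (u (k (w) (w)) (s)) (p (s) (q))) (k (u (w) (s)) (u (w) (s)))) (p (t (w) (t (w) (s))) (q))))
2. (u (u (w) (s)) (t (k (u (u (k (w) (w)) (s)) (p (s) (q))) (k (u (w) (s)) (u (w) (s)))) (p (t (w) (t (w) (s))) (q))))  →  (u (u (w) (s)) (t (k (u (u (w) (s)) (p (s) (q))) (k (u (w) (s)) (u (w) (s)))) (p (t (w) (t (w) (s))) (q))))
normal form: (u (u (w) (s)) (t (k (u (u (w) (s)) (p (s) (q))) (k (u (w) (s)) (u (w) (s)))) (p (t (w) (t (w) (s))) (q))))

size = 27


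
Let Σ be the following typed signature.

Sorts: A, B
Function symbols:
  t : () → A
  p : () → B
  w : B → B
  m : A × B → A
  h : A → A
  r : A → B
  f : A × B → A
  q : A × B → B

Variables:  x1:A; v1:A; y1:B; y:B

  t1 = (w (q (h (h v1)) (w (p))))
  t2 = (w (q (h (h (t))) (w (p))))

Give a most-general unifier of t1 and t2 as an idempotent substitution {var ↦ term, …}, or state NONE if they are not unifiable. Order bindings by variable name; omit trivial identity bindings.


{v1 ↦ (t)}


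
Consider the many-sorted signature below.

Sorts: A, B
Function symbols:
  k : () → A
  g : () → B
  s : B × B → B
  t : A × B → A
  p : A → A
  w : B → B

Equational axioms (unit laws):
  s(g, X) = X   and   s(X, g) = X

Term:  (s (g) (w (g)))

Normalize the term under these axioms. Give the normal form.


normal form = (w (g))

1. (s (g) (w (g)))  →  (w (g))


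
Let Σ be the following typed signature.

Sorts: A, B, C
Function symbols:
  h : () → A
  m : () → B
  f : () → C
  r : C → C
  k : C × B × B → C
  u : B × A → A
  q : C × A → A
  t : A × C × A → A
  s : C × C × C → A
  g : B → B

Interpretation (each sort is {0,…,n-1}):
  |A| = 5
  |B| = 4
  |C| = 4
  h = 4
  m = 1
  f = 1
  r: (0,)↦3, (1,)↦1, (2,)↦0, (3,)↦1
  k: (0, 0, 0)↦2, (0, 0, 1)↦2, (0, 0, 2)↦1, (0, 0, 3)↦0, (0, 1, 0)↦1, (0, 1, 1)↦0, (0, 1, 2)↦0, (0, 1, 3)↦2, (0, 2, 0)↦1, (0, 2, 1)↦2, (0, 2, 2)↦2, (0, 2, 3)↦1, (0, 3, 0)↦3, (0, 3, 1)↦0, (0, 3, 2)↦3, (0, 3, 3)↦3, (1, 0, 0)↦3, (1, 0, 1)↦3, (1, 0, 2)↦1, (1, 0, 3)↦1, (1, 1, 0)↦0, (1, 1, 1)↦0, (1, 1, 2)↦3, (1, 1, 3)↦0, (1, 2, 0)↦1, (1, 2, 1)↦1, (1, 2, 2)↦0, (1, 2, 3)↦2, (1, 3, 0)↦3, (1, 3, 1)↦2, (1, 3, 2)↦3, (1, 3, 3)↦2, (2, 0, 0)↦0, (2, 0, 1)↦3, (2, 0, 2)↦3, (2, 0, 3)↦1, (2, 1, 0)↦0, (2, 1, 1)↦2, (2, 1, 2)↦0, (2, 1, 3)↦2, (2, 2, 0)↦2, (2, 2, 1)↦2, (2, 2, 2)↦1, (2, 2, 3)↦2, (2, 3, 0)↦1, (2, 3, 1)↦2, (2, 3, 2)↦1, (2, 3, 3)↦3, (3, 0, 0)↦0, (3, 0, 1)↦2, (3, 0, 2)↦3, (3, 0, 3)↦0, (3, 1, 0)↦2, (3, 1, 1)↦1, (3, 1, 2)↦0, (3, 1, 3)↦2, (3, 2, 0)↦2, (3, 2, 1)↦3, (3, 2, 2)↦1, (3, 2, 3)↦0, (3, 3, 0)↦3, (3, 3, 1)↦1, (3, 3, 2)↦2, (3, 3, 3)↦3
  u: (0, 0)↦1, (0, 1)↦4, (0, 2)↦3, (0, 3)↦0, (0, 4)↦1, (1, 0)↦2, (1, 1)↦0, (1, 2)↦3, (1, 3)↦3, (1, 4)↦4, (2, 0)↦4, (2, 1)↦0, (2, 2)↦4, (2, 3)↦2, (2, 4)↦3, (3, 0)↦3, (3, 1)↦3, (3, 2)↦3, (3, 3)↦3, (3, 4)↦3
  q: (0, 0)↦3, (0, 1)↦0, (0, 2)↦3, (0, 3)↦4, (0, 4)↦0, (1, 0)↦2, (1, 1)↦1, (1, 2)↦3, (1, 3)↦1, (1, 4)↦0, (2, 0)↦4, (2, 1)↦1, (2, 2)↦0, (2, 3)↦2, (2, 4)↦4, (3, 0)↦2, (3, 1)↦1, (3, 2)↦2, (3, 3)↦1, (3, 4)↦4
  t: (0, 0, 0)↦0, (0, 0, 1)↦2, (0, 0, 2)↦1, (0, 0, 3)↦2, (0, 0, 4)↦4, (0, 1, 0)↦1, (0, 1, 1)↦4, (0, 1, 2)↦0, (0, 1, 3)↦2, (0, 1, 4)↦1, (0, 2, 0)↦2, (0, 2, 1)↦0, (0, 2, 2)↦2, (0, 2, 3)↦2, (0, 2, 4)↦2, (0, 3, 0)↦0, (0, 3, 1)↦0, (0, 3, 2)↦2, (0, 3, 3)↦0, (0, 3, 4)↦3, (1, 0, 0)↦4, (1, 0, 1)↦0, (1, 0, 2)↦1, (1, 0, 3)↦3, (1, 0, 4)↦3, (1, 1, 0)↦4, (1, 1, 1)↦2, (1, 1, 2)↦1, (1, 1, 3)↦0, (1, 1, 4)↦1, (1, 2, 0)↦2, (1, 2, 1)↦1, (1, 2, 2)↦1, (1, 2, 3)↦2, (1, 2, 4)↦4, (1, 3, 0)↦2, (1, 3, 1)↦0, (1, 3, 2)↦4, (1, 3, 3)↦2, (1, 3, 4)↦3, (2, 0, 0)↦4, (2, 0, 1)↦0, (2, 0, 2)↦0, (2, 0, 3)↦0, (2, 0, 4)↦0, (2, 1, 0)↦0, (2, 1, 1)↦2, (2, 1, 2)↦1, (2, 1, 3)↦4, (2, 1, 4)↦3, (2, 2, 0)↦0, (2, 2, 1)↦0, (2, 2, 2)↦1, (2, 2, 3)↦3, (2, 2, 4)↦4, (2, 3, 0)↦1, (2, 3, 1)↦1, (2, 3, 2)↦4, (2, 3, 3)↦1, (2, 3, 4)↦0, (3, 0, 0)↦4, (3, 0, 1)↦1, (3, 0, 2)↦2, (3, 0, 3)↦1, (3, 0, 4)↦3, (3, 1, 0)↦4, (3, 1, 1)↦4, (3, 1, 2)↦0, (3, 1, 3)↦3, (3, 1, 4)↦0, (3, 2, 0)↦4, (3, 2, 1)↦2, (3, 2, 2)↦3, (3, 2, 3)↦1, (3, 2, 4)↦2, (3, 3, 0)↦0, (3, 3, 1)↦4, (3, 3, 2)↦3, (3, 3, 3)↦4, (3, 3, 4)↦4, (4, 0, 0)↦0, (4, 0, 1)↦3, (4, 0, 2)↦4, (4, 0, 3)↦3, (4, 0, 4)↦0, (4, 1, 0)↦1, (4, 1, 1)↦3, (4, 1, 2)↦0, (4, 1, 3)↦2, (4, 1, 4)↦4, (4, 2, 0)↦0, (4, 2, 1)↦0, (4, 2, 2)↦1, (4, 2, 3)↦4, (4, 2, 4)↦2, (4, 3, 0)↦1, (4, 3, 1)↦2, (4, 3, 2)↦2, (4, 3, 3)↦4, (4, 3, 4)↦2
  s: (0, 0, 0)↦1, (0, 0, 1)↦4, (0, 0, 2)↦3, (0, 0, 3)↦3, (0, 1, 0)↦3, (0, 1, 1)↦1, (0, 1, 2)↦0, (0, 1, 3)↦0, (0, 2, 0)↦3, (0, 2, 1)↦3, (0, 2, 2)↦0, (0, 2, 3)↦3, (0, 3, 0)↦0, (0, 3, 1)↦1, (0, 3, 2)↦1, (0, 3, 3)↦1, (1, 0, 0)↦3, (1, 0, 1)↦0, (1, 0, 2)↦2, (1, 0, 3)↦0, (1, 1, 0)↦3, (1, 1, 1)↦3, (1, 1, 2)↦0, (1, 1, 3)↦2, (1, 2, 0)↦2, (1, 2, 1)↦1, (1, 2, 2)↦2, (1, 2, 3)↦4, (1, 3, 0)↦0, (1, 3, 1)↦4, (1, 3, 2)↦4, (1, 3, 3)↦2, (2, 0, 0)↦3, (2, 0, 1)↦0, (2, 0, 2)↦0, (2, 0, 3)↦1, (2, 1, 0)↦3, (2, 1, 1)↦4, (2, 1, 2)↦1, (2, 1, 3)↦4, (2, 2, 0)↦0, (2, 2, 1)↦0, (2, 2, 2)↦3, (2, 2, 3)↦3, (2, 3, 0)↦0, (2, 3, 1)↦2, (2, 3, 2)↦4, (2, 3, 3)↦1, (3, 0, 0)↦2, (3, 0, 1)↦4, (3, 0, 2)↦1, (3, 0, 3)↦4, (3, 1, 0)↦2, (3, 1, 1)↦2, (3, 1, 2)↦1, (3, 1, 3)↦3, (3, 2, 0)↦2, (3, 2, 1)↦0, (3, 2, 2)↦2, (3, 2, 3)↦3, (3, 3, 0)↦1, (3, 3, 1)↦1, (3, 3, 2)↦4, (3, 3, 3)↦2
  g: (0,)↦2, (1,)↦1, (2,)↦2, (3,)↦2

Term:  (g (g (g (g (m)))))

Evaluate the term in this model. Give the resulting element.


value = 1

  m = 1
  (g (m)) = g(1,) = 1
  (g (g (m))) = g(1,) = 1
  (g (g (g (m)))) = g(1,) = 1
  (g (g (g (g (m))))) = g(1,) = 1


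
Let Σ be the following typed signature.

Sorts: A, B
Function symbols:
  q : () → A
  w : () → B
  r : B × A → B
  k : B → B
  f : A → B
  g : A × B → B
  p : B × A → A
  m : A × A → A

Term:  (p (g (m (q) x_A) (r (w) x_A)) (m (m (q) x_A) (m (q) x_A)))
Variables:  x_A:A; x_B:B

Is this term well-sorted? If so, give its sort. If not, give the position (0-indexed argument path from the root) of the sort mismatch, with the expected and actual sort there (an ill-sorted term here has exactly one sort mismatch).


      (q) : A
      x_A : A
    (m (q) x_A) : A
      (w) : B
      x_A : A
    (r (w) x_A) : B
  (g (m (q) x_A) (r (w) x_A)) : B
      (q) : A
      x_A : A
    (m (q) x_A) : A
      (q) : A
      x_A : A
    (m (q) x_A) : A
  (m (m (q) x_A) (m (q) x_A)) : A
(p (g (m (q) x_A) (r (w) x_A)) (m (m (q) x_A) (m (q) x_A))) : A

well-sorted; sort = A


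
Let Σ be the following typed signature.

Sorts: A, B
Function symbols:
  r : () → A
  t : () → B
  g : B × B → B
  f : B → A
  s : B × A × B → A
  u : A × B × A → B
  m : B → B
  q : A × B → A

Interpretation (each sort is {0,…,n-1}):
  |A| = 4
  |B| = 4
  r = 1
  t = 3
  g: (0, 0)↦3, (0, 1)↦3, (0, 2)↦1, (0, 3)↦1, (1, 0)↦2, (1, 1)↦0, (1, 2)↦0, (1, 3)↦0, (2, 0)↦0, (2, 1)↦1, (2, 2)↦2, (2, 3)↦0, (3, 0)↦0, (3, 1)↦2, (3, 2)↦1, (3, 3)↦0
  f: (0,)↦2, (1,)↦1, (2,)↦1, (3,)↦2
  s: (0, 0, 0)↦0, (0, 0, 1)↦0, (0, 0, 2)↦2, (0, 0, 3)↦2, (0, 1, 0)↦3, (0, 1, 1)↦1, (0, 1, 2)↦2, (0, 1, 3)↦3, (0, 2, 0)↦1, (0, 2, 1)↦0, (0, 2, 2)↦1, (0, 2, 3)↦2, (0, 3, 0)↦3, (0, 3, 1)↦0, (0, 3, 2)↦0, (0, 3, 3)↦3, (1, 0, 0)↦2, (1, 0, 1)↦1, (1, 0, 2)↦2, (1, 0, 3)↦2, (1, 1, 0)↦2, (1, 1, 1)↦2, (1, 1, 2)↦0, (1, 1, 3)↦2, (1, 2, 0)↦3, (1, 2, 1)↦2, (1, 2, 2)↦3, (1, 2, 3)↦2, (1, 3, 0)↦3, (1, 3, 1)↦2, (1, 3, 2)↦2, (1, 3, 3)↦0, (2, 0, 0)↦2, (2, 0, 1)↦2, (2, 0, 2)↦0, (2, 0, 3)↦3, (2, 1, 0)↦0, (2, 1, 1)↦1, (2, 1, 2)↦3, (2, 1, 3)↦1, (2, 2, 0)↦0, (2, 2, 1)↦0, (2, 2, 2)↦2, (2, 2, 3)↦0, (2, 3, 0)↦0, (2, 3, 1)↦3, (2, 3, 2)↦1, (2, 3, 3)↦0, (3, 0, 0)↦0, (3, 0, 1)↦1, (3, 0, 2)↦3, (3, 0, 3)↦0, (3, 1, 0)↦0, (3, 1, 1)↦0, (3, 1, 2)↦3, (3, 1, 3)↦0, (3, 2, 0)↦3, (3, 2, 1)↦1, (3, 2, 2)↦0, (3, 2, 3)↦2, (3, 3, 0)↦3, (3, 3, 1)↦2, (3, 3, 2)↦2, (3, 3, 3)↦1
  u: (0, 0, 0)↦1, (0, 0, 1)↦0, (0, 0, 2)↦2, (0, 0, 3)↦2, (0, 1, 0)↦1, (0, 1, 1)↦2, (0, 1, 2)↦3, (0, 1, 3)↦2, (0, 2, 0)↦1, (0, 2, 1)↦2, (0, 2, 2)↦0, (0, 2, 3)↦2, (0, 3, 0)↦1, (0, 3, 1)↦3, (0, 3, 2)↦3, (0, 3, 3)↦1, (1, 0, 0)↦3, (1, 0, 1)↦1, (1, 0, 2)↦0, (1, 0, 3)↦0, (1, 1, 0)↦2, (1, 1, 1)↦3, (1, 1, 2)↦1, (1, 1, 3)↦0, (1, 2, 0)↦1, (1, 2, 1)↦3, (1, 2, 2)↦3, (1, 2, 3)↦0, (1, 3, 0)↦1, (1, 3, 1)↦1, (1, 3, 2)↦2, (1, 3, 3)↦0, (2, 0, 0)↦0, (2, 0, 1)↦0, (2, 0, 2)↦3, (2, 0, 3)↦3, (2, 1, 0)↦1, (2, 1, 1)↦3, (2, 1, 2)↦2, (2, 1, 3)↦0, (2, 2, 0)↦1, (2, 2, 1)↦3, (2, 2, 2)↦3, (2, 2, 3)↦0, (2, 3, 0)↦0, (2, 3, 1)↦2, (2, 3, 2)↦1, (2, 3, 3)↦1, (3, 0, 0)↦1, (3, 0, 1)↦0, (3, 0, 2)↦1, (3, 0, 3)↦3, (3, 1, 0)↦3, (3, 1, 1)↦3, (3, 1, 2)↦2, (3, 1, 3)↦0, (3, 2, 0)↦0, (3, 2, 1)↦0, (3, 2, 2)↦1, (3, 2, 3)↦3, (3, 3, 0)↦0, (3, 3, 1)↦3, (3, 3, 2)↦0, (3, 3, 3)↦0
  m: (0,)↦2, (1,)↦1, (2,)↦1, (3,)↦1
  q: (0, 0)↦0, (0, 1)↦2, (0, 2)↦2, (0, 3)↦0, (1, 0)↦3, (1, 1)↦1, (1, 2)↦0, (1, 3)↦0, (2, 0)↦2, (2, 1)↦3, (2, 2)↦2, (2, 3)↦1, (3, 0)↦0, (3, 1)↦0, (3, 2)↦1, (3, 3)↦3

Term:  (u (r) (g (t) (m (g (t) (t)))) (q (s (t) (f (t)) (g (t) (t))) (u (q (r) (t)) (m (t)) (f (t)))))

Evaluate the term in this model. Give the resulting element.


value = 0

  r = 1
  t = 3
  t = 3
  t = 3
  (g (t) (t)) = g(3, 3) = 0
  (m (g (t) (t))) = m(0,) = 2
  (g (t) (m (g (t) (t)))) = g(3, 2) = 1
  t = 3
  t = 3
  (f (t)) = f(3,) = 2
  t = 3
  t = 3
  (g (t) (t)) = g(3, 3) = 0
  (s (t) (f (t)) (g (t) (t))) = s(3, 2, 0) = 3
  r = 1
  t = 3
  (q (r) (t)) = q(1, 3) = 0
  t = 3
  (m (t)) = m(3,) = 1
  t = 3
  (f (t)) = f(3,) = 2
  (u (q (r) (t)) (m (t)) (f (t))) = u(0, 1, 2) = 3
  (q (s (t) (f (t)) (g (t) (t))) (u (q (r) (t)) (m (t)) (f (t)))) = q(3, 3) = 3
  (u (r) (g (t) (m (g (t) (t)))) (q (s (t) (f (t)) (g (t) (t))) (u (q (r) (t)) (m (t)) (f (t))))) = u(1, 1, 3) = 0


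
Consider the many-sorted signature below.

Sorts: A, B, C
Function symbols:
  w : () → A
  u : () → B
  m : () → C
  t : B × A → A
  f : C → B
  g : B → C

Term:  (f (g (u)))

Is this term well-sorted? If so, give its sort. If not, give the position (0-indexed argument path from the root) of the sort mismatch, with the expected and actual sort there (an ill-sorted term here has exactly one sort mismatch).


well-sorted; sort = B

    (u) : B
  (g (u)) : C
(f (g (u))) : B


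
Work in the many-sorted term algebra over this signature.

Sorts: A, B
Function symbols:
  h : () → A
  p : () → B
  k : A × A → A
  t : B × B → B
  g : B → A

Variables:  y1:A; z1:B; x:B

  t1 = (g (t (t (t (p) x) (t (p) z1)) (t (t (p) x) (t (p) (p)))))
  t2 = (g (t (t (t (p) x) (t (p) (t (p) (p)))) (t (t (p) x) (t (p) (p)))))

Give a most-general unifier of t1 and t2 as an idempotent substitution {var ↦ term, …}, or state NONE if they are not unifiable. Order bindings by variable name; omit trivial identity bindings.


{z1 ↦ (t (p) (p))}


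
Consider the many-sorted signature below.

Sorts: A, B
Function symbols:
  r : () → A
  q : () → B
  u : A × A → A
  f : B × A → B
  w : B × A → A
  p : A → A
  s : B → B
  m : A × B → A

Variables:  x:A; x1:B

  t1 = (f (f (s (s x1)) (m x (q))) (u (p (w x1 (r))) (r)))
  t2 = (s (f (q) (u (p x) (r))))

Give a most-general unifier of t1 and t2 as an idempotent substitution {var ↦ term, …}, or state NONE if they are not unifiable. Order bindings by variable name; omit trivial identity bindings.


head clash or occurs-check failure — not unifiable

NONE (not unifiable)


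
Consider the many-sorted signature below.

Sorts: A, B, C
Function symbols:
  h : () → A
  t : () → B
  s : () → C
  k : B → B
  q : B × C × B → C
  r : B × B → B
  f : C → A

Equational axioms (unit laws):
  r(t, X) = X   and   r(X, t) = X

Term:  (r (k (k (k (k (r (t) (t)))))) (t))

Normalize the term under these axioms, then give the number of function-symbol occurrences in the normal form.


size = 5

1. (r (k (k (k (k (r (t) (t)))))) (t))  →  (k (k (k (k (r (t) (t))))))
2. (k (k (k (k (r (t) (t))))))  →  (k (k (k (k (t)))))
normal form: (k (k (k (k (t)))))


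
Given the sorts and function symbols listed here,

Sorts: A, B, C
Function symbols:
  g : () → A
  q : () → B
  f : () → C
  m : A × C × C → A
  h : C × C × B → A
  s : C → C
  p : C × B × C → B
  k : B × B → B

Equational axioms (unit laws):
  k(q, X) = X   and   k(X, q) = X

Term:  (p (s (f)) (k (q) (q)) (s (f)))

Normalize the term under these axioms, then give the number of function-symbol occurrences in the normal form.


size = 6

1. (p (s (f)) (k (q) (q)) (s (f)))  →  (p (s (f)) (q) (s (f)))
normal form: (p (s (f)) (q) (s (f)))


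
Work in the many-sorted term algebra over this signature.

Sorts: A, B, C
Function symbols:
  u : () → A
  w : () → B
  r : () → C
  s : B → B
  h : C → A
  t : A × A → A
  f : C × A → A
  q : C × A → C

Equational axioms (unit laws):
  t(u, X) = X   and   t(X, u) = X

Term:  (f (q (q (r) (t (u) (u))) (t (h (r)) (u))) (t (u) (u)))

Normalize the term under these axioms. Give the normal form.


normal form = (f (q (q (r) (u)) (h (r))) (u))

1. (f (q (q (r) (t (u) (u))) (t (h (r)) (u))) (t (u) (u)))  →  (f (q (q (r) (u)) (t (h (r)) (u))) (t (u) (u)))
2. (f (q (q (r) (u)) (t (h (r)) (u))) (t (u) (u)))  →  (f (q (q (r) (u)) (h (r))) (t (u) (u)))
3. (f (q (q (r) (u)) (h (r))) (t (u) (u)))  →  (f (q (q (r) (u)) (h (r))) (u))


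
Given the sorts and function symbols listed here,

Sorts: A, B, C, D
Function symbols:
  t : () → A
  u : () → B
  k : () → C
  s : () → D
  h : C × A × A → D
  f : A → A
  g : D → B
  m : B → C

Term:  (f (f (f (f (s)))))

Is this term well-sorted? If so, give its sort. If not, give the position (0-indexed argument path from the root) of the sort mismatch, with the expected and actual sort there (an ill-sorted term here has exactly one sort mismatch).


        (s) : D
      (f (s)) : ✗ arg 0 at [0, 0, 0, 0] has sort D, expected A

ill-sorted at position [0, 0, 0, 0]: expected A, got D


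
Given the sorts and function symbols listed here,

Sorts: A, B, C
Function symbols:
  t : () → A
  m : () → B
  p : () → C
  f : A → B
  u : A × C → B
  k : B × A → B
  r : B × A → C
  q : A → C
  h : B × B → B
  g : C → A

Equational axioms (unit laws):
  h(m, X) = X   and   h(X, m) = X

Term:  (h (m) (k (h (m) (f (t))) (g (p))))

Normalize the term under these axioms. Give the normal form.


normal form = (k (f (t)) (g (p)))

1. (h (m) (k (h (m) (f (t))) (g (p))))  →  (k (h (m) (f (t))) (g (p)))
2. (k (h (m) (f (t))) (g (p)))  →  (k (f (t)) (g (p)))


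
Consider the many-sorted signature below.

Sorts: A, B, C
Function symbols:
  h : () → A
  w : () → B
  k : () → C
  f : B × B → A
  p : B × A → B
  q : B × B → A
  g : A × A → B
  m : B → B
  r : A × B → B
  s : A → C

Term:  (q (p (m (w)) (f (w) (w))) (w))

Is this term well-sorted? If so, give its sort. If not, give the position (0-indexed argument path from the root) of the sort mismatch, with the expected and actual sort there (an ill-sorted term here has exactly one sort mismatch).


      (w) : B
    (m (w)) : B
      (w) : B
      (w) : B
    (f (w) (w)) : A
  (p (m (w)) (f (w) (w))) : B
  (w) : B
(q (p (m (w)) (f (w) (w))) (w)) : A

well-sorted; sort = A


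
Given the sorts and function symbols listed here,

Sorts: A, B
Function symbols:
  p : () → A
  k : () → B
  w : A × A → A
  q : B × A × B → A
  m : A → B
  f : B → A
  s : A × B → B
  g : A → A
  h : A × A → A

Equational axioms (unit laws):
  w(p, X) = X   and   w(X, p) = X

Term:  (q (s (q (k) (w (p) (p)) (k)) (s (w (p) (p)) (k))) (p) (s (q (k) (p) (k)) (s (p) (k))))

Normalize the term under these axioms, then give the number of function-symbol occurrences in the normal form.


1. (q (s (q (k) (w (p) (p)) (k)) (s (w (p) (p)) (k))) (p) (s (q (k) (p) (k)) (s (p) (k))))  →  (q (s (q (k) (p) (k)) (s (w (p) (p)) (k))) (p) (s (q (k) (p) (k)) (s (p) (k))))
2. (q (s (q (k) (p) (k)) (s (w (p) (p)) (k))) (p) (s (q (k) (p) (k)) (s (p) (k))))  →  (q (s (q (k) (p) (k)) (s (p) (k))) (p) (s (q (k) (p) (k)) (s (p) (k))))
normal form: (q (s (q (k) (p) (k)) (s (p) (k))) (p) (s (q (k) (p) (k)) (s (p) (k))))

size = 18


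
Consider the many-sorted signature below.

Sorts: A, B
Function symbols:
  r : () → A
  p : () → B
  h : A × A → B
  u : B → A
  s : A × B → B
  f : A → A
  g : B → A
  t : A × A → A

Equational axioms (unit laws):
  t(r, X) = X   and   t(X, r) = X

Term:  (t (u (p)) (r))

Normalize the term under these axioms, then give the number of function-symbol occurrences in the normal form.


1. (t (u (p)) (r))  →  (u (p))
normal form: (u (p))

size = 2


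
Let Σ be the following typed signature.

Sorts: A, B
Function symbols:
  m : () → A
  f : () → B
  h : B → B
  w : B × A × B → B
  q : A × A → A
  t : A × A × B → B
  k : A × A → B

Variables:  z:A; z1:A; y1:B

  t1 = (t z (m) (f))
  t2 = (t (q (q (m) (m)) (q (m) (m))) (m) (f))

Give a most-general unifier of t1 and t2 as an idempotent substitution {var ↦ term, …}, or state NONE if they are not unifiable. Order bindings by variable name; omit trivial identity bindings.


{z ↦ (q (q (m) (m)) (q (m) (m)))}


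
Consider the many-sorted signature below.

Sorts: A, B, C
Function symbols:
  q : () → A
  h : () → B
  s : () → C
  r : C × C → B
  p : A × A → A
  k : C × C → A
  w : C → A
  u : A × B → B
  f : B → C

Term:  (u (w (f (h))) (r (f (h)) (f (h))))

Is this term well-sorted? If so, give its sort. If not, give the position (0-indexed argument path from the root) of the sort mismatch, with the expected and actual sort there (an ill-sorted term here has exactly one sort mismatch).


well-sorted; sort = B

      (h) : B
    (f (h)) : C
  (w (f (h))) : A
      (h) : B
    (f (h)) : C
      (h) : B
    (f (h)) : C
  (r (f (h)) (f (h))) : B
(u (w (f (h))) (r (f (h)) (f (h)))) : B


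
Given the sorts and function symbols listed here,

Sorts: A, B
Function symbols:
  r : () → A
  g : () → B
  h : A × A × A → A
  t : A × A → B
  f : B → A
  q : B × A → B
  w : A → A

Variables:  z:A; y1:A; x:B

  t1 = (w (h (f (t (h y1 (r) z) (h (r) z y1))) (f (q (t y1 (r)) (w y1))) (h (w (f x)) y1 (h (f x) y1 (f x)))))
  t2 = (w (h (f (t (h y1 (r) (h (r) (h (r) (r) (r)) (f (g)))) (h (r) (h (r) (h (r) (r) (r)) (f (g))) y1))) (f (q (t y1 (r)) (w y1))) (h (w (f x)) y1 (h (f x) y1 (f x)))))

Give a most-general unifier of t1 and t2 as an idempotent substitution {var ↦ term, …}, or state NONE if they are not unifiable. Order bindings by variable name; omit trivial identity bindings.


{z ↦ (h (r) (h (r) (r) (r)) (f (g)))}


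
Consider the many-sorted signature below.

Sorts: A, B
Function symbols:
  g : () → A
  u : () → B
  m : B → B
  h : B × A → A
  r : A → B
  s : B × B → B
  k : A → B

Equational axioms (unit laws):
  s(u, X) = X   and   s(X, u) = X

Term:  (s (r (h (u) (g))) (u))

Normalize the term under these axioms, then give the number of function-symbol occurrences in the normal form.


size = 4

1. (s (r (h (u) (g))) (u))  →  (r (h (u) (g)))
normal form: (r (h (u) (g)))


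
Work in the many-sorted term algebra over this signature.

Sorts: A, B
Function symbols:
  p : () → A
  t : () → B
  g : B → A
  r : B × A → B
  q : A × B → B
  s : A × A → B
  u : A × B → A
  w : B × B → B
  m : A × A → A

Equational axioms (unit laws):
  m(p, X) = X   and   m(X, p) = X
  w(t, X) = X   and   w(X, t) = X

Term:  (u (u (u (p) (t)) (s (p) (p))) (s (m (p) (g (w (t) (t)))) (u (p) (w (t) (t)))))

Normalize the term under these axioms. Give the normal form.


1. (u (u (u (p) (t)) (s (p) (p))) (s (m (p) (g (w (t) (t)))) (u (p) (w (t) (t)))))  →  (u (u (u (p) (t)) (s (p) (p))) (s (g (w (t) (t))) (u (p) (w (t) (t)))))
2. (u (u (u (p) (t)) (s (p) (p))) (s (g (w (t) (t))) (u (p) (w (t) (t)))))  →  (u (u (u (p) (t)) (s (p) (p))) (s (g (t)) (u (p) (w (t) (t)))))
3. (u (u (u (p) (t)) (s (p) (p))) (s (g (t)) (u (p) (w (t) (t)))))  →  (u (u (u (p) (t)) (s (p) (p))) (s (g (t)) (u (p) (t))))

normal form = (u (u (u (p) (t)) (s (p) (p))) (s (g (t)) (u (p) (t))))


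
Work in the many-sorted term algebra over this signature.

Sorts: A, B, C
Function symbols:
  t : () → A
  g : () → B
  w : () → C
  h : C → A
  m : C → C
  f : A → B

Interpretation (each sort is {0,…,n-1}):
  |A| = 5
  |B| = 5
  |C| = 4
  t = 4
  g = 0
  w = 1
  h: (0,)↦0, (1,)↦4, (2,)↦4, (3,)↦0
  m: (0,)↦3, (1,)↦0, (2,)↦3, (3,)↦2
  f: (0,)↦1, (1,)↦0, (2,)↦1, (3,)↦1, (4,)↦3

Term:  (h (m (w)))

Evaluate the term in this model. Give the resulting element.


  w = 1
  (m (w)) = m(1,) = 0
  (h (m (w))) = h(0,) = 0

value = 0


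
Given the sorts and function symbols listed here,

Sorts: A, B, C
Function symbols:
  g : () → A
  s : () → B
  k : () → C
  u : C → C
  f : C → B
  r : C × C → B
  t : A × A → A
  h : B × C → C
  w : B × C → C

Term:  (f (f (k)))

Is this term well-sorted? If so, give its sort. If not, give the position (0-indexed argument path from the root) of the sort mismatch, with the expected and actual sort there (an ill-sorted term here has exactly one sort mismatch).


ill-sorted at position [0]: expected C, got B

    (k) : C
  (f (k)) : B
(f (f (k))) : ✗ arg 0 at [0] has sort B, expected C


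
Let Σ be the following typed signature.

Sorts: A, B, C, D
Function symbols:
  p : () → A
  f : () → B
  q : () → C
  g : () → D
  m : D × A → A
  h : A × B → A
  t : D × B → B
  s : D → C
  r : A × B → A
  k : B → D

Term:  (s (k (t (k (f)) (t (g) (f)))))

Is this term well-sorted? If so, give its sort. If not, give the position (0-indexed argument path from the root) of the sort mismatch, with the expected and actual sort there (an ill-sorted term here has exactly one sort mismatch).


        (f) : B
      (k (f)) : D
        (g) : D
        (f) : B
      (t (g) (f)) : B
    (t (k (f)) (t (g) (f))) : B
  (k (t (k (f)) (t (g) (f)))) : D
(s (k (t (k (f)) (t (g) (f))))) : C

well-sorted; sort = C


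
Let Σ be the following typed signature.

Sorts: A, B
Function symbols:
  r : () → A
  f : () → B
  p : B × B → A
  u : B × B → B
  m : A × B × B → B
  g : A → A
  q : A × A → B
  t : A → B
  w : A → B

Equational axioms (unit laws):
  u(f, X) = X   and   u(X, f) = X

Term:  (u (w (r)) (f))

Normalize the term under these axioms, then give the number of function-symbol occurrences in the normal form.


1. (u (w (r)) (f))  →  (w (r))
normal form: (w (r))

size = 2


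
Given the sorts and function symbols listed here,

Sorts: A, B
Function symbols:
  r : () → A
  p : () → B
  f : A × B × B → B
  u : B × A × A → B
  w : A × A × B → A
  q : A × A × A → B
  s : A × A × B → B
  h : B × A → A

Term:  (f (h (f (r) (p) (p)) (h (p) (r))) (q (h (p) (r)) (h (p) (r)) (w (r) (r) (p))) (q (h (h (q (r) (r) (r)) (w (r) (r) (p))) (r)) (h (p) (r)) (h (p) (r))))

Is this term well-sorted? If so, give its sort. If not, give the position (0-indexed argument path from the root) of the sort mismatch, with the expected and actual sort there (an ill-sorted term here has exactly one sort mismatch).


ill-sorted at position [2, 0, 0]: expected B, got A

      (r) : A
      (p) : B
      (p) : B
    (f (r) (p) (p)) : B
      (p) : B
      (r) : A
    (h (p) (r)) : A
  (h (f (r) (p) (p)) (h (p) (r))) : A
      (p) : B
      (r) : A
    (h (p) (r)) : A
      (p) : B
      (r) : A
    (h (p) (r)) : A
      (r) : A
      (r) : A
      (p) : B
    (w (r) (r) (p)) : A
  (q (h (p) (r)) (h (p) (r)) (w (r) (r) (p))) : B
          (r) : A
          (r) : A
          (r) : A
        (q (r) (r) (r)) : B
          (r) : A
          (r) : A
          (p) : B
        (w (r) (r) (p)) : A
      (h (q (r) (r) (r)) (w (r) (r) (p))) : A
      (r) : A
    (h (h (q (r) (r) (r)) (w (r) (r) (p))) (r)) : ✗ arg 0 at [2, 0, 0] has sort A, expected B
      (p) : B
      (r) : A
    (h (p) (r)) : A
      (p) : B
      (r) : A
    (h (p) (r)) : A


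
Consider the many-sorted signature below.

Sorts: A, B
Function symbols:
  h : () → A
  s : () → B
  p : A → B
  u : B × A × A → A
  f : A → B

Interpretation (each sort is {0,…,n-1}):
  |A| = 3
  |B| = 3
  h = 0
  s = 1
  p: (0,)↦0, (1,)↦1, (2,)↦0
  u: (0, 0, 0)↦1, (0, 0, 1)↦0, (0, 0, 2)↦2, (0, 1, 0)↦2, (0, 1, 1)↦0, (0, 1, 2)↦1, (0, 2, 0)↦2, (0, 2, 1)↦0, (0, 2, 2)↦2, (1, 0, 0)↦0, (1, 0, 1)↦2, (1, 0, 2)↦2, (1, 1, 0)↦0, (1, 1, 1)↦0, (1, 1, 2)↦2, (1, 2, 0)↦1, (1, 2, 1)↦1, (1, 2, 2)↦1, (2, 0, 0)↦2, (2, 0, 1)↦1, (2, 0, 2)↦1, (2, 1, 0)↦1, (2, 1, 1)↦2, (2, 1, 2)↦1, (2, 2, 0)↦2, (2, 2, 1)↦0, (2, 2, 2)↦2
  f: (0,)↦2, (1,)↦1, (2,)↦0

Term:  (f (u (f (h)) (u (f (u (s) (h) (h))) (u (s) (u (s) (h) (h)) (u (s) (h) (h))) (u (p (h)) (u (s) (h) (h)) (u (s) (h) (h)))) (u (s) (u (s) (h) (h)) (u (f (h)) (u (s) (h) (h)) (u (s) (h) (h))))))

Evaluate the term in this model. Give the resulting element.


value = 1

  h = 0
  (f (h)) = f(0,) = 2
  s = 1
  h = 0
  h = 0
  (u (s) (h) (h)) = u(1, 0, 0) = 0
  (f (u (s) (h) (h))) = f(0,) = 2
  s = 1
  s = 1
  h = 0
  h = 0
  (u (s) (h) (h)) = u(1, 0, 0) = 0
  s = 1
  h = 0
  h = 0
  (u (s) (h) (h)) = u(1, 0, 0) = 0
  (u (s) (u (s) (h) (h)) (u (s) (h) (h))) = u(1, 0, 0) = 0
  h = 0
  (p (h)) = p(0,) = 0
  s = 1
  h = 0
  h = 0
  (u (s) (h) (h)) = u(1, 0, 0) = 0
  s = 1
  h = 0
  h = 0
  (u (s) (h) (h)) = u(1, 0, 0) = 0
  (u (p (h)) (u (s) (h) (h)) (u (s) (h) (h))) = u(0, 0, 0) = 1
  (u (f (u (s) (h) (h))) (u (s) (u (s) (h) (h)) (u (s) (h) (h))) (u (p (h)) (u (s) (h) (h)) (u (s) (h) (h)))) = u(2, 0, 1) = 1
  s = 1
  s = 1
  h = 0
  h = 0
  (u (s) (h) (h)) = u(1, 0, 0) = 0
  h = 0
  (f (h)) = f(0,) = 2
  s = 1
  h = 0
  h = 0
  (u (s) (h) (h)) = u(1, 0, 0) = 0
  s = 1
  h = 0
  h = 0
  (u (s) (h) (h)) = u(1, 0, 0) = 0
  (u (f (h)) (u (s) (h) (h)) (u (s) (h) (h))) = u(2, 0, 0) = 2
  (u (s) (u (s) (h) (h)) (u (f (h)) (u (s) (h) (h)) (u (s) (h) (h)))) = u(1, 0, 2) = 2
  (u (f (h)) (u (f (u (s) (h) (h))) (u (s) (u (s) (h) (h)) (u (s) (h) (h))) (u (p (h)) (u (s) (h) (h)) (u (s) (h) (h)))) (u (s) (u (s) (h) (h)) (u (f (h)) (u (s) (h) (h)) (u (s) (h) (h))))) = u(2, 1, 2) = 1
  (f (u (f (h)) (u (f (u (s) (h) (h))) (u (s) (u (s) (h) (h)) (u (s) (h) (h))) (u (p (h)) (u (s) (h) (h)) (u (s) (h) (h)))) (u (s) (u (s) (h) (h)) (u (f (h)) (u (s) (h) (h)) (u (s) (h) (h)))))) = f(1,) = 1


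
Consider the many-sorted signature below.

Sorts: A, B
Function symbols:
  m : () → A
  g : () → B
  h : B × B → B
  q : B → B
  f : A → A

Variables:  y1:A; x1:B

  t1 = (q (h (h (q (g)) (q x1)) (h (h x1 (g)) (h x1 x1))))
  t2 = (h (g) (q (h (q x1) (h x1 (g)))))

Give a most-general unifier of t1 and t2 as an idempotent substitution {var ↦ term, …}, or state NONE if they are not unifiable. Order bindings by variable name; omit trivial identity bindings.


head clash or occurs-check failure — not unifiable

NONE (not unifiable)


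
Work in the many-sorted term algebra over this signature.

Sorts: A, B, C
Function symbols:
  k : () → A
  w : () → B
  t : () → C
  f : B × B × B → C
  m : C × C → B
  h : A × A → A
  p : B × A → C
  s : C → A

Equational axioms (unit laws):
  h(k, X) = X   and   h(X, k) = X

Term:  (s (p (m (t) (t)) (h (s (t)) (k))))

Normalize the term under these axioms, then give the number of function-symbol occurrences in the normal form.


1. (s (p (m (t) (t)) (h (s (t)) (k))))  →  (s (p (m (t) (t)) (s (t))))
normal form: (s (p (m (t) (t)) (s (t))))

size = 7


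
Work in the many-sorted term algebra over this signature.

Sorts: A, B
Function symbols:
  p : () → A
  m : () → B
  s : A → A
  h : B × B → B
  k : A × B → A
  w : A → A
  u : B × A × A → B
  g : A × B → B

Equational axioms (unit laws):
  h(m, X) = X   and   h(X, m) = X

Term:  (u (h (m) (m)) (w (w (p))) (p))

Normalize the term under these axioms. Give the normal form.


1. (u (h (m) (m)) (w (w (p))) (p))  →  (u (m) (w (w (p))) (p))

normal form = (u (m) (w (w (p))) (p))


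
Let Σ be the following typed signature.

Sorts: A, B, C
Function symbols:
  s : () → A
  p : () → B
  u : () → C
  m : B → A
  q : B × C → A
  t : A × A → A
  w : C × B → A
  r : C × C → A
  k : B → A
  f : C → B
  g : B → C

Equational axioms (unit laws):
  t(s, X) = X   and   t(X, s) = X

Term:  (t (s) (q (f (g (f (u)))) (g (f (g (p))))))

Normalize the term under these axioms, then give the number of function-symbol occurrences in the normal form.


1. (t (s) (q (f (g (f (u)))) (g (f (g (p))))))  →  (q (f (g (f (u)))) (g (f (g (p)))))
normal form: (q (f (g (f (u)))) (g (f (g (p)))))

size = 9


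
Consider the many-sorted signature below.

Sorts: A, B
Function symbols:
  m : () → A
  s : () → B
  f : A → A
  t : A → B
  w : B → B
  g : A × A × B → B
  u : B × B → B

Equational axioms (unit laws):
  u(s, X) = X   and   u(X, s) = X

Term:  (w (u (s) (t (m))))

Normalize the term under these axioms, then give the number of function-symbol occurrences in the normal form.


size = 3

1. (w (u (s) (t (m))))  →  (w (t (m)))
normal form: (w (t (m)))


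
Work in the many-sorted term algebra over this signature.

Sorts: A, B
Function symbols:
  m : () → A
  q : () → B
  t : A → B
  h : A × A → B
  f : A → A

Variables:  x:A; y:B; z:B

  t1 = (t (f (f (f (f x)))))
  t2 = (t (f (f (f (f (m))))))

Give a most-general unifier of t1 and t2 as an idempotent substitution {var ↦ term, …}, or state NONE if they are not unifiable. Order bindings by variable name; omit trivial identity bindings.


{x ↦ (m)}


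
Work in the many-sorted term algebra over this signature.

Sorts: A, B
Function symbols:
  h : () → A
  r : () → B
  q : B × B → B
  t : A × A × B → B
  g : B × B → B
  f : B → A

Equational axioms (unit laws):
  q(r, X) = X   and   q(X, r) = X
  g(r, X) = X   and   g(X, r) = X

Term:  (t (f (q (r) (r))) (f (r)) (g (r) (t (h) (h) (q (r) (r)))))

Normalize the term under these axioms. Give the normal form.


1. (t (f (q (r) (r))) (f (r)) (g (r) (t (h) (h) (q (r) (r)))))  →  (t (f (r)) (f (r)) (g (r) (t (h) (h) (q (r) (r)))))
2. (t (f (r)) (f (r)) (g (r) (t (h) (h) (q (r) (r)))))  →  (t (f (r)) (f (r)) (t (h) (h) (q (r) (r))))
3. (t (f (r)) (f (r)) (t (h) (h) (q (r) (r))))  →  (t (f (r)) (f (r)) (t (h) (h) (r)))

normal form = (t (f (r)) (f (r)) (t (h) (h) (r)))
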